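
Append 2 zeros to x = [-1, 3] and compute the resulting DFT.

Original 2-point DFT: [2, -4]
Zero-padded 4-point DFT provides frequency interpolation.

DFT_4([x, 0, ...]) = [2, -1-3i, -4, -1+3i]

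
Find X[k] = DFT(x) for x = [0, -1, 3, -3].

X[k] = Σ(n=0 to 3) x[n] · ω_4^(nk)
where ω_4 = e^(-2πi/4)

Computing each X[k]:
X[0] = -1
X[1] = -3-2i
X[2] = 7
X[3] = -3+2i

X = [-1, -3-2i, 7, -3+2i]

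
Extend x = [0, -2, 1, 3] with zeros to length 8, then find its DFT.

Original 4-point DFT: [2, -1+5i, 0, -1-5i]
Zero-padded 8-point DFT provides frequency interpolation.

DFT_8([x, 0, ...]) = [2, -3.5355-1.7071i, -1+5i, 3.5355+0.2929i, 0, 3.5355-0.2929i, -1-5i, -3.5355+1.7071i]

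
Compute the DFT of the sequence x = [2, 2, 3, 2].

X[k] = Σ(n=0 to 3) x[n] · ω_4^(nk)
where ω_4 = e^(-2πi/4)

Computing each X[k]:
X[0] = 9
X[1] = -1
X[2] = 1
X[3] = -1

X = [9, -1, 1, -1]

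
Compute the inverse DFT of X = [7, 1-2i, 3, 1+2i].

x[n] = (1/4) Σ(k=0 to 3) X[k] · e^(2πikn/4)

Computing each x[n]:
x[0] = 3
x[1] = 2
x[2] = 2
x[3] = 0

x = [3, 2, 2, 0]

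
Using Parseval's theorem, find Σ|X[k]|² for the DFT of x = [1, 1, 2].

Parseval: Σ|x[n]|² = (1/N)Σ|X[k]|², so Σ|X[k]|² = N·Σ|x[n]|² = 3·6.0000

Σ|X[k]|² = N·Σ|x[n]|² = 3·6.0000 = 18.0000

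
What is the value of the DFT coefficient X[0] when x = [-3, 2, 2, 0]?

X[0] = Σ(n=0 to 3) x[n] · ω_4^0 = Σ x[n]
= (-3) + (2) + (2) + (0)

X[0] = 1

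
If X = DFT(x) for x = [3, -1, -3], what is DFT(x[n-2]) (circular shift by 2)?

Time shift by 2: X_shifted[k] = ω_3^(2k) · X[k]
Shifted x = [-1, -3, 3]

DFT(x[n-2]) = [-1, -1.0000+5.1962i, -1.0000-5.1962i]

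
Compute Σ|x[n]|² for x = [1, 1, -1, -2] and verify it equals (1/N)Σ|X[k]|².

Time domain:
Σ|x[n]|² = |1|² + |1|² + |-1|² + |-2|² = 7.0000

Frequency domain:
(1/4)Σ|X[k]|² = (1/4)(|-1|² + |2-3i|² + |1|² + |2+3i|²) = (1/4)·28.0000 = 7.0000

Both sides agree, confirming Parseval's theorem.

Σ|x[n]|² = (1/N)Σ|X[k]|² = 7.0000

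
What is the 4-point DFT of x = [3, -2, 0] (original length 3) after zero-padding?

Original 3-point DFT: [1, 4.0000+1.7321i, 4.0000-1.7321i]
Zero-padded 4-point DFT provides frequency interpolation.

DFT_4([x, 0, ...]) = [1, 3+2i, 5, 3-2i]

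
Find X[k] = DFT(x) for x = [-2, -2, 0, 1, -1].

X[k] = Σ(n=0 to 4) x[n] · ω_5^(nk)
where ω_5 = e^(-2πi/5)

Computing each X[k]:
X[0] = -4
X[1] = -3.7361+1.5388i
X[2] = 0.7361-0.3633i
X[3] = 0.7361+0.3633i
X[4] = -3.7361-1.5388i

X = [-4, -3.7361+1.5388i, 0.7361-0.3633i, 0.7361+0.3633i, -3.7361-1.5388i]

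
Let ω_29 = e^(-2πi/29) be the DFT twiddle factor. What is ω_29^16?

ω_29^16 = e^(-2πi·16/29)
= cos(-2π·16/29) + i·sin(-2π·16/29)
= cos(-32π/29) + i·sin(-32π/29)

ω_29^16 = cos(-32π/29) + i·sin(-32π/29) = -0.9477+0.3193i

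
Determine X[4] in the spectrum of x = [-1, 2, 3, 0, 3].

X[4] = Σ(n=0 to 4) x[n] · ω_5^(4n) where ω_5 = e^(-2πi/5)
= (-1)·ω_5^0 + (2)·ω_5^4 + (3)·ω_5^8 + (0)·ω_5^12 + (3)·ω_5^16

X[4] = -1.8820+0.8123i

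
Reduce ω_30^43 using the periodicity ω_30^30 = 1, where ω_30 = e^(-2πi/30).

Since ω_30^30 = 1, powers reduce modulo 30.
43 mod 30 = 13
So ω_30^43 = ω_30^13 = e^(-2πi·13/30)

ω_30^43 = ω_30^13 = -0.9135-0.4067i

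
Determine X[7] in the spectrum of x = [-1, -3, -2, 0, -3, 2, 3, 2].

X[7] = Σ(n=0 to 7) x[n] · ω_8^(7n) where ω_8 = e^(-2πi/8)
= (-1)·ω_8^0 + (-3)·ω_8^7 + (-2)·ω_8^14 + (0)·ω_8^21 + (-3)·ω_8^28 + (2)·ω_8^35 + (3)·ω_8^42 + (2)·ω_8^49

X[7] = -0.1213-9.9497i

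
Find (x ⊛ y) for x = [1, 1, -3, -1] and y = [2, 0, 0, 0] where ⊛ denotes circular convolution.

(x ⊛ y)[n] = Σ(m=0 to 3) x[m] · y[(n-m) mod 4]

Computing each output sample:
(x ⊛ y)[0] = 2
(x ⊛ y)[1] = 2
(x ⊛ y)[2] = -6
(x ⊛ y)[3] = -2

x ⊛ y = [2, 2, -6, -2]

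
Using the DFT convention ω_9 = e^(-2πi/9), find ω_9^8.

ω_9^8 = e^(-2πi·8/9)
= cos(-2π·8/9) + i·sin(-2π·8/9)
= cos(-16π/9) + i·sin(-16π/9)

ω_9^8 = cos(-16π/9) + i·sin(-16π/9) = 0.7660+0.6428i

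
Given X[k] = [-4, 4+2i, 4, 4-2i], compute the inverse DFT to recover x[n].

x[n] = (1/4) Σ(k=0 to 3) X[k] · e^(2πikn/4)

Computing each x[n]:
x[0] = 2
x[1] = -3
x[2] = -2
x[3] = -1

x = [2, -3, -2, -1]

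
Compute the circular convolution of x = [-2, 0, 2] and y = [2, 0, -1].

(x ⊛ y)[n] = Σ(m=0 to 2) x[m] · y[(n-m) mod 3]

Computing each output sample:
(x ⊛ y)[0] = -4
(x ⊛ y)[1] = -2
(x ⊛ y)[2] = 6

x ⊛ y = [-4, -2, 6]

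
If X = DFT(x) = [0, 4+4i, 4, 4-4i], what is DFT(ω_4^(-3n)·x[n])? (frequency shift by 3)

Modulation property: DFT(ω_4^(-3n)·x[n]) = X[(k-3) mod 4], so circularly shift X by 3 positions.

X[k-3] = [4+4i, 4, 4-4i, 0]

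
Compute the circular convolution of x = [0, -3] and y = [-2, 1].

(x ⊛ y)[n] = Σ(m=0 to 1) x[m] · y[(n-m) mod 2]

Computing each output sample:
(x ⊛ y)[0] = -3
(x ⊛ y)[1] = 6

x ⊛ y = [-3, 6]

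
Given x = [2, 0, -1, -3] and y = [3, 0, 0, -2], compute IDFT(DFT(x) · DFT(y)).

(x ⊛ y)[n] = Σ(m=0 to 3) x[m] · y[(n-m) mod 4]

Computing each output sample:
(x ⊛ y)[0] = 6
(x ⊛ y)[1] = 2
(x ⊛ y)[2] = 3
(x ⊛ y)[3] = -13

x ⊛ y = [6, 2, 3, -13]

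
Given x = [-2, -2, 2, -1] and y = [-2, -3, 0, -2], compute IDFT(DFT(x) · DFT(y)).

(x ⊛ y)[n] = Σ(m=0 to 3) x[m] · y[(n-m) mod 4]

Computing each output sample:
(x ⊛ y)[0] = 11
(x ⊛ y)[1] = 6
(x ⊛ y)[2] = 4
(x ⊛ y)[3] = 0

x ⊛ y = [11, 6, 4, 0]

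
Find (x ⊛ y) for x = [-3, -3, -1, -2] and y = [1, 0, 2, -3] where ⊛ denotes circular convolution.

(x ⊛ y)[n] = Σ(m=0 to 3) x[m] · y[(n-m) mod 4]

Computing each output sample:
(x ⊛ y)[0] = 4
(x ⊛ y)[1] = -4
(x ⊛ y)[2] = -1
(x ⊛ y)[3] = 1

x ⊛ y = [4, -4, -1, 1]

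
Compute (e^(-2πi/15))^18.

Since ω_15^15 = 1, powers reduce modulo 15.
18 mod 15 = 3
So ω_15^18 = ω_15^3 = e^(-2πi·3/15)

ω_15^18 = ω_15^3 = 0.3090-0.9511i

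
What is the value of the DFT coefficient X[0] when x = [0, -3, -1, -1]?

X[0] = Σ(n=0 to 3) x[n] · ω_4^0 = Σ x[n]
= (0) + (-3) + (-1) + (-1)

X[0] = -5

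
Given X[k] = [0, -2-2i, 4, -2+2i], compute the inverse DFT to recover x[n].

x[n] = (1/4) Σ(k=0 to 3) X[k] · e^(2πikn/4)

Computing each x[n]:
x[0] = 0
x[1] = 0
x[2] = 2
x[3] = -2

x = [0, 0, 2, -2]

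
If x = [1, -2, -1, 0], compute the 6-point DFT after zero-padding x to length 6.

Original 4-point DFT: [-2, 2+2i, 2, 2-2i]
Zero-padded 6-point DFT provides frequency interpolation.

DFT_6([x, 0, ...]) = [-2, 0.5000+2.5981i, 2.5000+0.8660i, 2, 2.5000-0.8660i, 0.5000-2.5981i]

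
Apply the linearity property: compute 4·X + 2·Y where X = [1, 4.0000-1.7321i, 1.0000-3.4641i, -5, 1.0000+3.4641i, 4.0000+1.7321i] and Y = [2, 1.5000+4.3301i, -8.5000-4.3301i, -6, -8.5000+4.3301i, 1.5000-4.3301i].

By linearity: DFT(4x + 2y) = 4·DFT(x) + 2·DFT(y)
= 4·[1, 4.0000-1.7321i, 1.0000-3.4641i, -5, 1.0000+3.4641i, 4.0000+1.7321i] + 2·[2, 1.5000+4.3301i, -8.5000-4.3301i, -6, -8.5000+4.3301i, 1.5000-4.3301i]

Computing element-wise:
Z[0] = 4·(1) + 2·(2) = 8
Z[1] = 4·(4.0000-1.7321i) + 2·(1.5000+4.3301i) = 19.0000+1.7318i
Z[2] = 4·(1.0000-3.4641i) + 2·(-8.5000-4.3301i) = -13.0000-22.5166i
Z[3] = 4·(-5) + 2·(-6) = -32
Z[4] = 4·(1.0000+3.4641i) + 2·(-8.5000+4.3301i) = -13.0000+22.5166i
Z[5] = 4·(4.0000+1.7321i) + 2·(1.5000-4.3301i) = 19.0000-1.7318i

DFT(4x + 2y) = 4·X + 2·Y = [8, 19.0000+1.7318i, -13.0000-22.5166i, -32, -13.0000+22.5166i, 19.0000-1.7318i]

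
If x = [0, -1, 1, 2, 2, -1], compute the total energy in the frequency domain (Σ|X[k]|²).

Parseval: Σ|x[n]|² = (1/N)Σ|X[k]|², so Σ|X[k]|² = N·Σ|x[n]|² = 6·11.0000

Σ|X[k]|² = N·Σ|x[n]|² = 6·11.0000 = 66.0000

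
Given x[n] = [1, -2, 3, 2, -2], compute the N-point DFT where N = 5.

X[k] = Σ(n=0 to 4) x[n] · ω_5^(nk)
where ω_5 = e^(-2πi/5)

Computing each X[k]:
X[0] = 2
X[1] = -4.2812-0.5878i
X[2] = 5.7812+0.9511i
X[3] = 5.7812-0.9511i
X[4] = -4.2812+0.5878i

X = [2, -4.2812-0.5878i, 5.7812+0.9511i, 5.7812-0.9511i, -4.2812+0.5878i]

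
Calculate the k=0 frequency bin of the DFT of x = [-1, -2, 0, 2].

X[0] = Σ(n=0 to 3) x[n] · ω_4^0 = Σ x[n]
= (-1) + (-2) + (0) + (2)

X[0] = -1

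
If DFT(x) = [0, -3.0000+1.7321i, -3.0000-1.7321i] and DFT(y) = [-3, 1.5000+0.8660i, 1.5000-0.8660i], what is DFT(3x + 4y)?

By linearity: DFT(3x + 4y) = 3·DFT(x) + 4·DFT(y)
= 3·[0, -3.0000+1.7321i, -3.0000-1.7321i] + 4·[-3, 1.5000+0.8660i, 1.5000-0.8660i]

Computing element-wise:
Z[0] = 3·(0) + 4·(-3) = -12
Z[1] = 3·(-3.0000+1.7321i) + 4·(1.5000+0.8660i) = -3.0000+8.6603i
Z[2] = 3·(-3.0000-1.7321i) + 4·(1.5000-0.8660i) = -3.0000-8.6603i

DFT(3x + 4y) = 3·X + 4·Y = [-12, -3.0000+8.6603i, -3.0000-8.6603i]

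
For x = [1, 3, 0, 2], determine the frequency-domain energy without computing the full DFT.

Parseval: Σ|x[n]|² = (1/N)Σ|X[k]|², so Σ|X[k]|² = N·Σ|x[n]|² = 4·14.0000

Σ|X[k]|² = N·Σ|x[n]|² = 4·14.0000 = 56.0000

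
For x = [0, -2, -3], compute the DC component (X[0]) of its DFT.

X[0] = Σ(n=0 to 2) x[n] · ω_3^0 = Σ x[n]
= (0) + (-2) + (-3)

X[0] = -5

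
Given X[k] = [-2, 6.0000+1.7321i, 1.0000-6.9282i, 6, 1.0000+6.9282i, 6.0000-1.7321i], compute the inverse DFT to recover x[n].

x[n] = (1/6) Σ(k=0 to 5) X[k] · e^(2πikn/6)

Computing each x[n]:
x[0] = 3
x[1] = 1
x[2] = -3
x[3] = -3
x[4] = 2
x[5] = -2

x = [3, 1, -3, -3, 2, -2]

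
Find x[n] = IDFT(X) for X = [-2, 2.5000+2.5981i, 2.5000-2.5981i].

x[n] = (1/3) Σ(k=0 to 2) X[k] · e^(2πikn/3)

Computing each x[n]:
x[0] = 1
x[1] = -3
x[2] = 0

x = [1, -3, 0]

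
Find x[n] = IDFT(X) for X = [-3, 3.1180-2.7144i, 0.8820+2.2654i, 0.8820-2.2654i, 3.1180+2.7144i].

x[n] = (1/5) Σ(k=0 to 4) X[k] · e^(2πikn/5)

Computing each x[n]:
x[0] = 1
x[1] = 0
x[2] = 0
x[3] = -3
x[4] = -1

x = [1, 0, 0, -3, -1]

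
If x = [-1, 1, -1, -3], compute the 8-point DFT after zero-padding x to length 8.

Original 4-point DFT: [-4, -4i, 0, 4i]
Zero-padded 8-point DFT provides frequency interpolation.

DFT_8([x, 0, ...]) = [-4, 1.8284+2.4142i, -4i, -3.8284+0.4142i, 0, -3.8284-0.4142i, 4i, 1.8284-2.4142i]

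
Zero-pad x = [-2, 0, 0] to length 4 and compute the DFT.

Original 3-point DFT: [-2, -2, -2]
Zero-padded 4-point DFT provides frequency interpolation.

DFT_4([x, 0, ...]) = [-2, -2, -2, -2]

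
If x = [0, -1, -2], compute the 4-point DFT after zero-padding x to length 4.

Original 3-point DFT: [-3, 1.5000-0.8660i, 1.5000+0.8660i]
Zero-padded 4-point DFT provides frequency interpolation.

DFT_4([x, 0, ...]) = [-3, 2+1i, -1, 2-1i]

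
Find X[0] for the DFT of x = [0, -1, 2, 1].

X[0] = Σ(n=0 to 3) x[n] · ω_4^0 = Σ x[n]
= (0) + (-1) + (2) + (1)

X[0] = 2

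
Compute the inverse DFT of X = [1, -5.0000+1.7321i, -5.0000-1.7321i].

x[n] = (1/3) Σ(k=0 to 2) X[k] · e^(2πikn/3)

Computing each x[n]:
x[0] = -3
x[1] = 1
x[2] = 3

x = [-3, 1, 3]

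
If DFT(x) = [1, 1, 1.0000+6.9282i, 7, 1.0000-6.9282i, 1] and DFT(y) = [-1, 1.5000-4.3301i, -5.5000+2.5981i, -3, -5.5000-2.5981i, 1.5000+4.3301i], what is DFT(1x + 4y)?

By linearity: DFT(1x + 4y) = 1·DFT(x) + 4·DFT(y)
= 1·[1, 1, 1.0000+6.9282i, 7, 1.0000-6.9282i, 1] + 4·[-1, 1.5000-4.3301i, -5.5000+2.5981i, -3, -5.5000-2.5981i, 1.5000+4.3301i]

Computing element-wise:
Z[0] = 1·(1) + 4·(-1) = -3
Z[1] = 1·(1) + 4·(1.5000-4.3301i) = 7.0000-17.3204i
Z[2] = 1·(1.0000+6.9282i) + 4·(-5.5000+2.5981i) = -21.0000+17.3206i
Z[3] = 1·(7) + 4·(-3) = -5
Z[4] = 1·(1.0000-6.9282i) + 4·(-5.5000-2.5981i) = -21.0000-17.3206i
Z[5] = 1·(1) + 4·(1.5000+4.3301i) = 7.0000+17.3204i

DFT(1x + 4y) = 1·X + 4·Y = [-3, 7.0000-17.3204i, -21.0000+17.3206i, -5, -21.0000-17.3206i, 7.0000+17.3204i]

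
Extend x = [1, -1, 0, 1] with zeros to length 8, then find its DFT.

Original 4-point DFT: [1, 1+2i, 1, 1-2i]
Zero-padded 8-point DFT provides frequency interpolation.

DFT_8([x, 0, ...]) = [1, -0.4142, 1+2i, 2.4142, 1, 2.4142, 1-2i, -0.4142]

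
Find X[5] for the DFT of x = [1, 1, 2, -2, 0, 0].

X[5] = Σ(n=0 to 5) x[n] · ω_6^(5n) where ω_6 = e^(-2πi/6)
= (1)·ω_6^0 + (1)·ω_6^5 + (2)·ω_6^10 + (-2)·ω_6^15 + (0)·ω_6^20 + (0)·ω_6^25

X[5] = 2.5000+2.5981i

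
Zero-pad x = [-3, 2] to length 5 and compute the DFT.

Original 2-point DFT: [-1, -5]
Zero-padded 5-point DFT provides frequency interpolation.

DFT_5([x, 0, ...]) = [-1, -2.3820-1.9021i, -4.6180-1.1756i, -4.6180+1.1756i, -2.3820+1.9021i]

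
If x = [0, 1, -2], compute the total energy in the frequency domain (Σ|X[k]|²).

Parseval: Σ|x[n]|² = (1/N)Σ|X[k]|², so Σ|X[k]|² = N·Σ|x[n]|² = 3·5.0000

Σ|X[k]|² = N·Σ|x[n]|² = 3·5.0000 = 15.0000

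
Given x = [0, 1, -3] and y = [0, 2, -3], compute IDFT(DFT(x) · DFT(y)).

(x ⊛ y)[n] = Σ(m=0 to 2) x[m] · y[(n-m) mod 3]

Computing each output sample:
(x ⊛ y)[0] = -9
(x ⊛ y)[1] = 9
(x ⊛ y)[2] = 2

x ⊛ y = [-9, 9, 2]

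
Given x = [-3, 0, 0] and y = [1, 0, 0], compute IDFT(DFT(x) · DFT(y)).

(x ⊛ y)[n] = Σ(m=0 to 2) x[m] · y[(n-m) mod 3]

Computing each output sample:
(x ⊛ y)[0] = -3
(x ⊛ y)[1] = 0
(x ⊛ y)[2] = 0

x ⊛ y = [-3, 0, 0]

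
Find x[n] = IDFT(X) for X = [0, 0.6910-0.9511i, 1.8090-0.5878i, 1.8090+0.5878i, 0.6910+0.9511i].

x[n] = (1/5) Σ(k=0 to 4) X[k] · e^(2πikn/5)

Computing each x[n]:
x[0] = 1
x[1] = 0
x[2] = 0
x[3] = 0
x[4] = -1

x = [1, 0, 0, 0, -1]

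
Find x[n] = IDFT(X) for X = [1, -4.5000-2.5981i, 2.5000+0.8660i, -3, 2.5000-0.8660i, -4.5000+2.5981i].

x[n] = (1/6) Σ(k=0 to 5) X[k] · e^(2πikn/6)

Computing each x[n]:
x[0] = -1
x[1] = 0
x[2] = 1
x[3] = 3
x[4] = -1
x[5] = -1

x = [-1, 0, 1, 3, -1, -1]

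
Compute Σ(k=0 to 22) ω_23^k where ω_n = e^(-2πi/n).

Sum of all nth roots of unity equals 0 for n > 1 (geometric series with r ≠ 1).

0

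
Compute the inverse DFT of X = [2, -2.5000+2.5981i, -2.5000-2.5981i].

x[n] = (1/3) Σ(k=0 to 2) X[k] · e^(2πikn/3)

Computing each x[n]:
x[0] = -1
x[1] = 0
x[2] = 3

x = [-1, 0, 3]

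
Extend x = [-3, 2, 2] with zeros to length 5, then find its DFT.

Original 3-point DFT: [1, -5, -5]
Zero-padded 5-point DFT provides frequency interpolation.

DFT_5([x, 0, ...]) = [1, -4.0000-3.0777i, -4.0000+0.7265i, -4.0000-0.7265i, -4.0000+3.0777i]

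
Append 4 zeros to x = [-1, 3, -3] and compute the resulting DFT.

Original 3-point DFT: [-1, -1.0000-5.1962i, -1.0000+5.1962i]
Zero-padded 7-point DFT provides frequency interpolation.

DFT_7([x, 0, ...]) = [-1, 1.5380+0.5793i, 1.0353-4.2264i, -5.5734-3.6471i, -5.5734+3.6471i, 1.0353+4.2264i, 1.5380-0.5793i]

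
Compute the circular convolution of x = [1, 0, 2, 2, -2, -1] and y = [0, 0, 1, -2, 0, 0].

(x ⊛ y)[n] = Σ(m=0 to 5) x[m] · y[(n-m) mod 6]

Computing each output sample:
(x ⊛ y)[0] = -6
(x ⊛ y)[1] = 3
(x ⊛ y)[2] = 3
(x ⊛ y)[3] = -2
(x ⊛ y)[4] = 2
(x ⊛ y)[5] = -2

x ⊛ y = [-6, 3, 3, -2, 2, -2]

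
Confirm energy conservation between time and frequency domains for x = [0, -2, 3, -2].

Time domain:
Σ|x[n]|² = |0|² + |-2|² + |3|² + |-2|² = 17.0000

Frequency domain:
(1/4)Σ|X[k]|² = (1/4)(|-1|² + |-3|² + |7|² + |-3|²) = (1/4)·68.0000 = 17.0000

Both sides agree, confirming Parseval's theorem.

Σ|x[n]|² = (1/N)Σ|X[k]|² = 17.0000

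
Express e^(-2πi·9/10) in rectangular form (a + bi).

ω_10^9 = e^(-2πi·9/10)
= cos(-2π·9/10) + i·sin(-2π·9/10)
= cos(-18π/10) + i·sin(-18π/10)

ω_10^9 = cos(-18π/10) + i·sin(-18π/10) = 0.8090+0.5878i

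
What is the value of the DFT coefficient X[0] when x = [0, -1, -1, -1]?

X[0] = Σ(n=0 to 3) x[n] · ω_4^0 = Σ x[n]
= (0) + (-1) + (-1) + (-1)

X[0] = -3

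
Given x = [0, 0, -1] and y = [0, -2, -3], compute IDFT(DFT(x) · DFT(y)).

(x ⊛ y)[n] = Σ(m=0 to 2) x[m] · y[(n-m) mod 3]

Computing each output sample:
(x ⊛ y)[0] = 2
(x ⊛ y)[1] = 3
(x ⊛ y)[2] = 0

x ⊛ y = [2, 3, 0]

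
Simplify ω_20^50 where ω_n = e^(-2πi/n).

Since ω_20^20 = 1, powers reduce modulo 20.
50 mod 20 = 10
So ω_20^50 = ω_20^10 = e^(-2πi·10/20)

ω_20^50 = ω_20^10 = -1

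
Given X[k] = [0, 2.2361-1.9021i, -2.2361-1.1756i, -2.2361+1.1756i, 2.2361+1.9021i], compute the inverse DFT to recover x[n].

x[n] = (1/5) Σ(k=0 to 4) X[k] · e^(2πikn/5)

Computing each x[n]:
x[0] = 0
x[1] = 2
x[2] = -1
x[3] = -1
x[4] = 0

x = [0, 2, -1, -1, 0]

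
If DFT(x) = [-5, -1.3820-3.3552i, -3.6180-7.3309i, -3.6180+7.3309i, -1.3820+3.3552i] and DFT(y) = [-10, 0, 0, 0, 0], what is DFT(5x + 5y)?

By linearity: DFT(5x + 5y) = 5·DFT(x) + 5·DFT(y)
= 5·[-5, -1.3820-3.3552i, -3.6180-7.3309i, -3.6180+7.3309i, -1.3820+3.3552i] + 5·[-10, 0, 0, 0, 0]

Computing element-wise:
Z[0] = 5·(-5) + 5·(-10) = -75
Z[1] = 5·(-1.3820-3.3552i) + 5·(0) = -6.9100-16.7760i
Z[2] = 5·(-3.6180-7.3309i) + 5·(0) = -18.0900-36.6545i
Z[3] = 5·(-3.6180+7.3309i) + 5·(0) = -18.0900+36.6545i
Z[4] = 5·(-1.3820+3.3552i) + 5·(0) = -6.9100+16.7760i

DFT(5x + 5y) = 5·X + 5·Y = [-75, -6.9100-16.7760i, -18.0900-36.6545i, -18.0900+36.6545i, -6.9100+16.7760i]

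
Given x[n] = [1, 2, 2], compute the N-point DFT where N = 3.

X[k] = Σ(n=0 to 2) x[n] · ω_3^(nk)
where ω_3 = e^(-2πi/3)

Computing each X[k]:
X[0] = 5
X[1] = -1
X[2] = -1

X = [5, -1, -1]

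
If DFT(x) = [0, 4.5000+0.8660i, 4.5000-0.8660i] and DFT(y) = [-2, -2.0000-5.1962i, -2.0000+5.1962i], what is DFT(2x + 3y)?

By linearity: DFT(2x + 3y) = 2·DFT(x) + 3·DFT(y)
= 2·[0, 4.5000+0.8660i, 4.5000-0.8660i] + 3·[-2, -2.0000-5.1962i, -2.0000+5.1962i]

Computing element-wise:
Z[0] = 2·(0) + 3·(-2) = -6
Z[1] = 2·(4.5000+0.8660i) + 3·(-2.0000-5.1962i) = 3.0000-13.8566i
Z[2] = 2·(4.5000-0.8660i) + 3·(-2.0000+5.1962i) = 3.0000+13.8566i

DFT(2x + 3y) = 2·X + 3·Y = [-6, 3.0000-13.8566i, 3.0000+13.8566i]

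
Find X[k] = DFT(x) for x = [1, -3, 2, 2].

X[k] = Σ(n=0 to 3) x[n] · ω_4^(nk)
where ω_4 = e^(-2πi/4)

Computing each X[k]:
X[0] = 2
X[1] = -1+5i
X[2] = 4
X[3] = -1-5i

X = [2, -1+5i, 4, -1-5i]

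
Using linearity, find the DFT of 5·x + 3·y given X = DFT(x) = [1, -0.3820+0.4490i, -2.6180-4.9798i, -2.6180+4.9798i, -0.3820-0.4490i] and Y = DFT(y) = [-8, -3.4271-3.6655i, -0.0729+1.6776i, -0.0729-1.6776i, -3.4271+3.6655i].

By linearity: DFT(5x + 3y) = 5·DFT(x) + 3·DFT(y)
= 5·[1, -0.3820+0.4490i, -2.6180-4.9798i, -2.6180+4.9798i, -0.3820-0.4490i] + 3·[-8, -3.4271-3.6655i, -0.0729+1.6776i, -0.0729-1.6776i, -3.4271+3.6655i]

Computing element-wise:
Z[0] = 5·(1) + 3·(-8) = -19
Z[1] = 5·(-0.3820+0.4490i) + 3·(-3.4271-3.6655i) = -12.1913-8.7515i
Z[2] = 5·(-2.6180-4.9798i) + 3·(-0.0729+1.6776i) = -13.3087-19.8662i
Z[3] = 5·(-2.6180+4.9798i) + 3·(-0.0729-1.6776i) = -13.3087+19.8662i
Z[4] = 5·(-0.3820-0.4490i) + 3·(-3.4271+3.6655i) = -12.1913+8.7515i

DFT(5x + 3y) = 5·X + 3·Y = [-19, -12.1913-8.7515i, -13.3087-19.8662i, -13.3087+19.8662i, -12.1913+8.7515i]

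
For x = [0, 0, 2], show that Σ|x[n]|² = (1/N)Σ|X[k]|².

Time domain:
Σ|x[n]|² = |0|² + |0|² + |2|² = 4.0000

Frequency domain:
(1/3)Σ|X[k]|² = (1/3)(|2|² + |-1.0000+1.7321i|² + |-1.0000-1.7321i|²) = (1/3)·12.0000 = 4.0000

Both sides agree, confirming Parseval's theorem.

Σ|x[n]|² = (1/N)Σ|X[k]|² = 4.0000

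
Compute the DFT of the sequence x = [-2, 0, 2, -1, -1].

X[k] = Σ(n=0 to 4) x[n] · ω_5^(nk)
where ω_5 = e^(-2πi/5)

Computing each X[k]:
X[0] = -2
X[1] = -3.1180-2.7144i
X[2] = -0.8820+2.2654i
X[3] = -0.8820-2.2654i
X[4] = -3.1180+2.7144i

X = [-2, -3.1180-2.7144i, -0.8820+2.2654i, -0.8820-2.2654i, -3.1180+2.7144i]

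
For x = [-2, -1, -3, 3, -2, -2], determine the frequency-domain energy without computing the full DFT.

Parseval: Σ|x[n]|² = (1/N)Σ|X[k]|², so Σ|X[k]|² = N·Σ|x[n]|² = 6·31.0000

Σ|X[k]|² = N·Σ|x[n]|² = 6·31.0000 = 186.0000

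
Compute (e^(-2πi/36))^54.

Since ω_36^36 = 1, powers reduce modulo 36.
54 mod 36 = 18
So ω_36^54 = ω_36^18 = e^(-2πi·18/36)

ω_36^54 = ω_36^18 = -1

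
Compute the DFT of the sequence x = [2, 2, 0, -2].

X[k] = Σ(n=0 to 3) x[n] · ω_4^(nk)
where ω_4 = e^(-2πi/4)

Computing each X[k]:
X[0] = 2
X[1] = 2-4i
X[2] = 2
X[3] = 2+4i

X = [2, 2-4i, 2, 2+4i]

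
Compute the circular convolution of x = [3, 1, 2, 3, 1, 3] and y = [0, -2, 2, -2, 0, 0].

(x ⊛ y)[n] = Σ(m=0 to 5) x[m] · y[(n-m) mod 6]

Computing each output sample:
(x ⊛ y)[0] = -10
(x ⊛ y)[1] = -2
(x ⊛ y)[2] = -2
(x ⊛ y)[3] = -8
(x ⊛ y)[4] = -4
(x ⊛ y)[5] = 0

x ⊛ y = [-10, -2, -2, -8, -4, 0]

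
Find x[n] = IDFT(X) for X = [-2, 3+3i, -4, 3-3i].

x[n] = (1/4) Σ(k=0 to 3) X[k] · e^(2πikn/4)

Computing each x[n]:
x[0] = 0
x[1] = -1
x[2] = -3
x[3] = 2

x = [0, -1, -3, 2]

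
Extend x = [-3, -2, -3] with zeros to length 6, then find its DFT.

Original 3-point DFT: [-8, -0.5000-0.8660i, -0.5000+0.8660i]
Zero-padded 6-point DFT provides frequency interpolation.

DFT_6([x, 0, ...]) = [-8, -2.5000+4.3301i, -0.5000-0.8660i, -4, -0.5000+0.8660i, -2.5000-4.3301i]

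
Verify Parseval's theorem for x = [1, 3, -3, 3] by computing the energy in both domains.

Time domain:
Σ|x[n]|² = |1|² + |3|² + |-3|² + |3|² = 28.0000

Frequency domain:
(1/4)Σ|X[k]|² = (1/4)(|4|² + |4|² + |-8|² + |4|²) = (1/4)·112.0000 = 28.0000

Both sides agree, confirming Parseval's theorem.

Σ|x[n]|² = (1/N)Σ|X[k]|² = 28.0000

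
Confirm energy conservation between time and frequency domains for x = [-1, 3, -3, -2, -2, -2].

Time domain:
Σ|x[n]|² = |-1|² + |3|² + |-3|² + |-2|² + |-2|² + |-2|² = 31.0000

Frequency domain:
(1/6)Σ|X[k]|² = (1/6)(|-7|² + |4.0000-3.4641i|² + |-1.0000-5.1962i|² + |-5|² + |-1.0000+5.1962i|² + |4.0000+3.4641i|²) = (1/6)·186.0000 = 31.0000

Both sides agree, confirming Parseval's theorem.

Σ|x[n]|² = (1/N)Σ|X[k]|² = 31.0000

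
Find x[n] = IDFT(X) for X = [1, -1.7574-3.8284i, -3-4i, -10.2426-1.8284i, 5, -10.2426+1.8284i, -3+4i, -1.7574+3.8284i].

x[n] = (1/8) Σ(k=0 to 7) X[k] · e^(2πikn/8)

Computing each x[n]:
x[0] = -3
x[1] = 3
x[2] = 2
x[3] = -2
x[4] = 3
x[5] = -2
x[6] = 1
x[7] = -1

x = [-3, 3, 2, -2, 3, -2, 1, -1]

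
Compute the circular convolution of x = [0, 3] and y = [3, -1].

(x ⊛ y)[n] = Σ(m=0 to 1) x[m] · y[(n-m) mod 2]

Computing each output sample:
(x ⊛ y)[0] = -3
(x ⊛ y)[1] = 9

x ⊛ y = [-3, 9]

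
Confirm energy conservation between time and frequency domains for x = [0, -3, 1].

Time domain:
Σ|x[n]|² = |0|² + |-3|² + |1|² = 10.0000

Frequency domain:
(1/3)Σ|X[k]|² = (1/3)(|-2|² + |1.0000+3.4641i|² + |1.0000-3.4641i|²) = (1/3)·30.0000 = 10.0000

Both sides agree, confirming Parseval's theorem.

Σ|x[n]|² = (1/N)Σ|X[k]|² = 10.0000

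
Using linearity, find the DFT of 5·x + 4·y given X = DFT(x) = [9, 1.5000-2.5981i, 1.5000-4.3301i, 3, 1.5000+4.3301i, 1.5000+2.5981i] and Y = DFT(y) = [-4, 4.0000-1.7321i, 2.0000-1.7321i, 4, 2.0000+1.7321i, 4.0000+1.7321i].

By linearity: DFT(5x + 4y) = 5·DFT(x) + 4·DFT(y)
= 5·[9, 1.5000-2.5981i, 1.5000-4.3301i, 3, 1.5000+4.3301i, 1.5000+2.5981i] + 4·[-4, 4.0000-1.7321i, 2.0000-1.7321i, 4, 2.0000+1.7321i, 4.0000+1.7321i]

Computing element-wise:
Z[0] = 5·(9) + 4·(-4) = 29
Z[1] = 5·(1.5000-2.5981i) + 4·(4.0000-1.7321i) = 23.5000-19.9189i
Z[2] = 5·(1.5000-4.3301i) + 4·(2.0000-1.7321i) = 15.5000-28.5789i
Z[3] = 5·(3) + 4·(4) = 31
Z[4] = 5·(1.5000+4.3301i) + 4·(2.0000+1.7321i) = 15.5000+28.5789i
Z[5] = 5·(1.5000+2.5981i) + 4·(4.0000+1.7321i) = 23.5000+19.9189i

DFT(5x + 4y) = 5·X + 4·Y = [29, 23.5000-19.9189i, 15.5000-28.5789i, 31, 15.5000+28.5789i, 23.5000+19.9189i]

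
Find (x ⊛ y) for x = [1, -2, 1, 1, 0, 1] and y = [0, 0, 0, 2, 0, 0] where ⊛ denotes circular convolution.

(x ⊛ y)[n] = Σ(m=0 to 5) x[m] · y[(n-m) mod 6]

Computing each output sample:
(x ⊛ y)[0] = 2
(x ⊛ y)[1] = 0
(x ⊛ y)[2] = 2
(x ⊛ y)[3] = 2
(x ⊛ y)[4] = -4
(x ⊛ y)[5] = 2

x ⊛ y = [2, 0, 2, 2, -4, 2]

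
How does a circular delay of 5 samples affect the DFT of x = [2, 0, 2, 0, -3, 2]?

Time shift by 5: X_shifted[k] = ω_6^(5k) · X[k]
Shifted x = [0, 2, 0, -3, 2, 2]

DFT(x[n-5]) = [3, 4.0000+1.7321i, -6.0000-1.7321i, 1, -6.0000+1.7321i, 4.0000-1.7321i]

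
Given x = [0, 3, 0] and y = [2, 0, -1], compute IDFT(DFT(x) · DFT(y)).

(x ⊛ y)[n] = Σ(m=0 to 2) x[m] · y[(n-m) mod 3]

Computing each output sample:
(x ⊛ y)[0] = -3
(x ⊛ y)[1] = 6
(x ⊛ y)[2] = 0

x ⊛ y = [-3, 6, 0]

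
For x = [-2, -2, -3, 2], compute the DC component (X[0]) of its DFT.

X[0] = Σ(n=0 to 3) x[n] · ω_4^0 = Σ x[n]
= (-2) + (-2) + (-3) + (2)

X[0] = -5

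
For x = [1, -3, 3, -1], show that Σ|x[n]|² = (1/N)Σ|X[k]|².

Time domain:
Σ|x[n]|² = |1|² + |-3|² + |3|² + |-1|² = 20.0000

Frequency domain:
(1/4)Σ|X[k]|² = (1/4)(|0|² + |-2+2i|² + |8|² + |-2-2i|²) = (1/4)·80.0000 = 20.0000

Both sides agree, confirming Parseval's theorem.

Σ|x[n]|² = (1/N)Σ|X[k]|² = 20.0000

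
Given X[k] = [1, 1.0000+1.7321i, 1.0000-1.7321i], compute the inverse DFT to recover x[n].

x[n] = (1/3) Σ(k=0 to 2) X[k] · e^(2πikn/3)

Computing each x[n]:
x[0] = 1
x[1] = -1
x[2] = 1

x = [1, -1, 1]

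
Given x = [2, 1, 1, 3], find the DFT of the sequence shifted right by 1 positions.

Time shift by 1: X_shifted[k] = ω_4^(1k) · X[k]
Shifted x = [3, 2, 1, 1]

DFT(x[n-1]) = [7, 2-1i, 1, 2+1i]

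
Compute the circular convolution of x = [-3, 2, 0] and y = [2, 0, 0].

(x ⊛ y)[n] = Σ(m=0 to 2) x[m] · y[(n-m) mod 3]

Computing each output sample:
(x ⊛ y)[0] = -6
(x ⊛ y)[1] = 4
(x ⊛ y)[2] = 0

x ⊛ y = [-6, 4, 0]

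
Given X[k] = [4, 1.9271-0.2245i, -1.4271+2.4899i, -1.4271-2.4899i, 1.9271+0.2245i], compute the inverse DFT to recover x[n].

x[n] = (1/5) Σ(k=0 to 4) X[k] · e^(2πikn/5)

Computing each x[n]:
x[0] = 1
x[1] = 1
x[2] = 1
x[3] = -1
x[4] = 2

x = [1, 1, 1, -1, 2]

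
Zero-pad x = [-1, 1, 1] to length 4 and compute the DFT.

Original 3-point DFT: [1, -2, -2]
Zero-padded 4-point DFT provides frequency interpolation.

DFT_4([x, 0, ...]) = [1, -2-1i, -1, -2+1i]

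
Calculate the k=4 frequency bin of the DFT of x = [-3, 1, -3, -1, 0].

X[4] = Σ(n=0 to 4) x[n] · ω_5^(4n) where ω_5 = e^(-2πi/5)
= (-3)·ω_5^0 + (1)·ω_5^4 + (-3)·ω_5^8 + (-1)·ω_5^12 + (0)·ω_5^16

X[4] = 0.5451-0.2245i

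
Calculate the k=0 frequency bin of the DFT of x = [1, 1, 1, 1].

X[0] = Σ(n=0 to 3) x[n] · ω_4^0 = Σ x[n]
= (1) + (1) + (1) + (1)

X[0] = 4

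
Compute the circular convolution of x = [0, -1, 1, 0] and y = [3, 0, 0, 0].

(x ⊛ y)[n] = Σ(m=0 to 3) x[m] · y[(n-m) mod 4]

Computing each output sample:
(x ⊛ y)[0] = 0
(x ⊛ y)[1] = -3
(x ⊛ y)[2] = 3
(x ⊛ y)[3] = 0

x ⊛ y = [0, -3, 3, 0]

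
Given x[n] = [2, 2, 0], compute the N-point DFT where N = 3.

X[k] = Σ(n=0 to 2) x[n] · ω_3^(nk)
where ω_3 = e^(-2πi/3)

Computing each X[k]:
X[0] = 4
X[1] = 1.0000-1.7321i
X[2] = 1.0000+1.7321i

X = [4, 1.0000-1.7321i, 1.0000+1.7321i]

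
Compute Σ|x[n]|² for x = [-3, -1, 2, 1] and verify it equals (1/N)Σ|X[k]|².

Time domain:
Σ|x[n]|² = |-3|² + |-1|² + |2|² + |1|² = 15.0000

Frequency domain:
(1/4)Σ|X[k]|² = (1/4)(|-1|² + |-5+2i|² + |-1|² + |-5-2i|²) = (1/4)·60.0000 = 15.0000

Both sides agree, confirming Parseval's theorem.

Σ|x[n]|² = (1/N)Σ|X[k]|² = 15.0000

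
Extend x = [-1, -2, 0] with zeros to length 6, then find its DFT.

Original 3-point DFT: [-3, 1.7321i, -1.7321i]
Zero-padded 6-point DFT provides frequency interpolation.

DFT_6([x, 0, ...]) = [-3, -2.0000+1.7321i, 1.7321i, 1, -1.7321i, -2.0000-1.7321i]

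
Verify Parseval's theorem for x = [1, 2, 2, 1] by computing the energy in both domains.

Time domain:
Σ|x[n]|² = |1|² + |2|² + |2|² + |1|² = 10.0000

Frequency domain:
(1/4)Σ|X[k]|² = (1/4)(|6|² + |-1-1i|² + |0|² + |-1+1i|²) = (1/4)·40.0000 = 10.0000

Both sides agree, confirming Parseval's theorem.

Σ|x[n]|² = (1/N)Σ|X[k]|² = 10.0000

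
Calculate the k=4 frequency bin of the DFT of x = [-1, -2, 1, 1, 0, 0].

X[4] = Σ(n=0 to 5) x[n] · ω_6^(4n) where ω_6 = e^(-2πi/6)
= (-1)·ω_6^0 + (-2)·ω_6^4 + (1)·ω_6^8 + (1)·ω_6^12 + (0)·ω_6^16 + (0)·ω_6^20

X[4] = 0.5000-2.5981i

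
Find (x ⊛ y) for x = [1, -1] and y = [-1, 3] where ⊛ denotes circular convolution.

(x ⊛ y)[n] = Σ(m=0 to 1) x[m] · y[(n-m) mod 2]

Computing each output sample:
(x ⊛ y)[0] = -4
(x ⊛ y)[1] = 4

x ⊛ y = [-4, 4]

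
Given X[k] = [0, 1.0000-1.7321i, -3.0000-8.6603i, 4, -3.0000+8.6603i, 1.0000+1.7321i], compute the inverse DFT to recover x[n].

x[n] = (1/6) Σ(k=0 to 5) X[k] · e^(2πikn/6)

Computing each x[n]:
x[0] = 0
x[1] = 3
x[2] = -1
x[3] = -2
x[4] = 3
x[5] = -3

x = [0, 3, -1, -2, 3, -3]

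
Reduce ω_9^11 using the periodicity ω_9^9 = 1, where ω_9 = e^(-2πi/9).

Since ω_9^9 = 1, powers reduce modulo 9.
11 mod 9 = 2
So ω_9^11 = ω_9^2 = e^(-2πi·2/9)

ω_9^11 = ω_9^2 = 0.1736-0.9848i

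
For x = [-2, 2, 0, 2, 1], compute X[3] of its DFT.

X[3] = Σ(n=0 to 4) x[n] · ω_5^(3n) where ω_5 = e^(-2πi/5)
= (-2)·ω_5^0 + (2)·ω_5^3 + (0)·ω_5^6 + (2)·ω_5^9 + (1)·ω_5^12

X[3] = -3.8090+2.4899i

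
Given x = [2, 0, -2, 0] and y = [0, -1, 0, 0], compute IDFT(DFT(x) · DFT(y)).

(x ⊛ y)[n] = Σ(m=0 to 3) x[m] · y[(n-m) mod 4]

Computing each output sample:
(x ⊛ y)[0] = 0
(x ⊛ y)[1] = -2
(x ⊛ y)[2] = 0
(x ⊛ y)[3] = 2

x ⊛ y = [0, -2, 0, 2]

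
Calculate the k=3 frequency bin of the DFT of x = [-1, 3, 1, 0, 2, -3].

X[3] = Σ(n=0 to 5) x[n] · ω_6^(3n) where ω_6 = e^(-2πi/6)
= (-1)·ω_6^0 + (3)·ω_6^3 + (1)·ω_6^6 + (0)·ω_6^9 + (2)·ω_6^12 + (-3)·ω_6^15

X[3] = 2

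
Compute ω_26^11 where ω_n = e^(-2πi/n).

ω_26^11 = e^(-2πi·11/26)
= cos(-2π·11/26) + i·sin(-2π·11/26)
= cos(-22π/26) + i·sin(-22π/26)

ω_26^11 = cos(-22π/26) + i·sin(-22π/26) = -0.8855-0.4647i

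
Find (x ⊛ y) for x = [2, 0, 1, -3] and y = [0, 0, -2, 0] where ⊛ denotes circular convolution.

(x ⊛ y)[n] = Σ(m=0 to 3) x[m] · y[(n-m) mod 4]

Computing each output sample:
(x ⊛ y)[0] = -2
(x ⊛ y)[1] = 6
(x ⊛ y)[2] = -4
(x ⊛ y)[3] = 0

x ⊛ y = [-2, 6, -4, 0]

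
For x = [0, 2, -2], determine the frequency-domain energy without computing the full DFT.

Parseval: Σ|x[n]|² = (1/N)Σ|X[k]|², so Σ|X[k]|² = N·Σ|x[n]|² = 3·8.0000

Σ|X[k]|² = N·Σ|x[n]|² = 3·8.0000 = 24.0000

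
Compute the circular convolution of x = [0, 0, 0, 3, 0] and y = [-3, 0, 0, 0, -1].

(x ⊛ y)[n] = Σ(m=0 to 4) x[m] · y[(n-m) mod 5]

Computing each output sample:
(x ⊛ y)[0] = 0
(x ⊛ y)[1] = 0
(x ⊛ y)[2] = -3
(x ⊛ y)[3] = -9
(x ⊛ y)[4] = 0

x ⊛ y = [0, 0, -3, -9, 0]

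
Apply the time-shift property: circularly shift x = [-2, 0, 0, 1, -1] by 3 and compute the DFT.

Time shift by 3: X_shifted[k] = ω_5^(3k) · X[k]
Shifted x = [0, 1, -1, -2, 0]

DFT(x[n-3]) = [-2, 2.7361-1.5388i, -1.7361+0.3633i, -1.7361-0.3633i, 2.7361+1.5388i]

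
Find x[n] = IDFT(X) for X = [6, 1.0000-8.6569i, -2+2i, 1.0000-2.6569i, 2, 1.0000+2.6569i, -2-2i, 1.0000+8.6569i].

x[n] = (1/8) Σ(k=0 to 7) X[k] · e^(2πikn/8)

Computing each x[n]:
x[0] = 1
x[1] = 2
x[2] = 3
x[3] = 3
x[4] = 0
x[5] = -2
x[6] = 0
x[7] = -1

x = [1, 2, 3, 3, 0, -2, 0, -1]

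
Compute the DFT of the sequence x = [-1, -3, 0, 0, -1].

X[k] = Σ(n=0 to 4) x[n] · ω_5^(nk)
where ω_5 = e^(-2πi/5)

Computing each X[k]:
X[0] = -5
X[1] = -2.2361+1.9021i
X[2] = 2.2361+1.1756i
X[3] = 2.2361-1.1756i
X[4] = -2.2361-1.9021i

X = [-5, -2.2361+1.9021i, 2.2361+1.1756i, 2.2361-1.1756i, -2.2361-1.9021i]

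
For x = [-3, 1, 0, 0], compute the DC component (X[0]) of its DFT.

X[0] = Σ(n=0 to 3) x[n] · ω_4^0 = Σ x[n]
= (-3) + (1) + (0) + (0)

X[0] = -2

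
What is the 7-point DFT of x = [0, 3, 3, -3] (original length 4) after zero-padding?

Original 4-point DFT: [3, -3-6i, 3, -3+6i]
Zero-padded 7-point DFT provides frequency interpolation.

DFT_7([x, 0, ...]) = [3, 3.9058-3.9686i, -5.2409-3.9686i, -0.1649+3.9686i, -0.1649-3.9686i, -5.2409+3.9686i, 3.9058+3.9686i]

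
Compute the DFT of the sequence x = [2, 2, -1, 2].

X[k] = Σ(n=0 to 3) x[n] · ω_4^(nk)
where ω_4 = e^(-2πi/4)

Computing each X[k]:
X[0] = 5
X[1] = 3
X[2] = -3
X[3] = 3

X = [5, 3, -3, 3]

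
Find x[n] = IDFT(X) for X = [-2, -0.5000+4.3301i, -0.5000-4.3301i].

x[n] = (1/3) Σ(k=0 to 2) X[k] · e^(2πikn/3)

Computing each x[n]:
x[0] = -1
x[1] = -3
x[2] = 2

x = [-1, -3, 2]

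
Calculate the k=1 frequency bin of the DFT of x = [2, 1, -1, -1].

X[1] = Σ(n=0 to 3) x[n] · ω_4^(1n) where ω_4 = e^(-2πi/4)
= (2)·ω_4^0 + (1)·ω_4^1 + (-1)·ω_4^2 + (-1)·ω_4^3

X[1] = 3-2i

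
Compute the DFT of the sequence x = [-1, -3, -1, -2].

X[k] = Σ(n=0 to 3) x[n] · ω_4^(nk)
where ω_4 = e^(-2πi/4)

Computing each X[k]:
X[0] = -7
X[1] = 1i
X[2] = 3
X[3] = -1i

X = [-7, 1i, 3, -1i]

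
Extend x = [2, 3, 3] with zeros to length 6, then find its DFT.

Original 3-point DFT: [8, -1, -1]
Zero-padded 6-point DFT provides frequency interpolation.

DFT_6([x, 0, ...]) = [8, 2.0000-5.1962i, -1, 2, -1, 2.0000+5.1962i]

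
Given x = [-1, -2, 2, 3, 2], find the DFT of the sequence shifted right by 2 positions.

Time shift by 2: X_shifted[k] = ω_5^(2k) · X[k]
Shifted x = [3, 2, -1, -2, 2]

DFT(x[n-2]) = [4, 6.6631-0.5878i, -1.1631+0.9511i, -1.1631-0.9511i, 6.6631+0.5878i]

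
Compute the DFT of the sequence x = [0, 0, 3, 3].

X[k] = Σ(n=0 to 3) x[n] · ω_4^(nk)
where ω_4 = e^(-2πi/4)

Computing each X[k]:
X[0] = 6
X[1] = -3+3i
X[2] = 0
X[3] = -3-3i

X = [6, -3+3i, 0, -3-3i]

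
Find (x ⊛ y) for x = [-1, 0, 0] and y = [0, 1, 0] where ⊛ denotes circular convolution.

(x ⊛ y)[n] = Σ(m=0 to 2) x[m] · y[(n-m) mod 3]

Computing each output sample:
(x ⊛ y)[0] = 0
(x ⊛ y)[1] = -1
(x ⊛ y)[2] = 0

x ⊛ y = [0, -1, 0]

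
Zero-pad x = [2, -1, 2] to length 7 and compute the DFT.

Original 3-point DFT: [3, 1.5000+2.5981i, 1.5000-2.5981i]
Zero-padded 7-point DFT provides frequency interpolation.

DFT_7([x, 0, ...]) = [3, 0.9315-1.1680i, 0.4206+1.8427i, 4.1479+1.9975i, 4.1479-1.9975i, 0.4206-1.8427i, 0.9315+1.1680i]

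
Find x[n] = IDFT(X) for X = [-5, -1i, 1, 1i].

x[n] = (1/4) Σ(k=0 to 3) X[k] · e^(2πikn/4)

Computing each x[n]:
x[0] = -1
x[1] = -1
x[2] = -1
x[3] = -2

x = [-1, -1, -1, -2]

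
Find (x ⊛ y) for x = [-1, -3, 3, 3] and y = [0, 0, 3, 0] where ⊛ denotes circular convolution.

(x ⊛ y)[n] = Σ(m=0 to 3) x[m] · y[(n-m) mod 4]

Computing each output sample:
(x ⊛ y)[0] = 9
(x ⊛ y)[1] = 9
(x ⊛ y)[2] = -3
(x ⊛ y)[3] = -9

x ⊛ y = [9, 9, -3, -9]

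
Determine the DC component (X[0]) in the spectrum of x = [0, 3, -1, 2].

X[0] = Σ(n=0 to 3) x[n] · ω_4^0 = Σ x[n]
= (0) + (3) + (-1) + (2)

X[0] = 4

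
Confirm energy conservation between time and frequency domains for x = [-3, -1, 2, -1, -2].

Time domain:
Σ|x[n]|² = |-3|² + |-1|² + |2|² + |-1|² + |-2|² = 19.0000

Frequency domain:
(1/5)Σ|X[k]|² = (1/5)(|-5|² + |-4.7361-2.7144i|² + |-0.2639+2.2654i|² + |-0.2639-2.2654i|² + |-4.7361+2.7144i|²) = (1/5)·95.0000 = 19.0000

Both sides agree, confirming Parseval's theorem.

Σ|x[n]|² = (1/N)Σ|X[k]|² = 19.0000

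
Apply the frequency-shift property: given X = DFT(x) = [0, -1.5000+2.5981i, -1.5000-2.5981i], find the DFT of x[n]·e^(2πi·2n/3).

Modulation property: DFT(ω_3^(-2n)·x[n]) = X[(k-2) mod 3], so circularly shift X by 2 positions.

X[k-2] = [-1.5000+2.5981i, -1.5000-2.5981i, 0]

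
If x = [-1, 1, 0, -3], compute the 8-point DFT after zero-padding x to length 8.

Original 4-point DFT: [-3, -1-4i, 1, -1+4i]
Zero-padded 8-point DFT provides frequency interpolation.

DFT_8([x, 0, ...]) = [-3, 1.8284+1.4142i, -1-4i, -3.8284+1.4142i, 1, -3.8284-1.4142i, -1+4i, 1.8284-1.4142i]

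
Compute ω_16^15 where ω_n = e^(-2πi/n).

ω_16^15 = e^(-2πi·15/16)
= cos(-2π·15/16) + i·sin(-2π·15/16)
= cos(-30π/16) + i·sin(-30π/16)

ω_16^15 = cos(-30π/16) + i·sin(-30π/16) = 0.9239+0.3827i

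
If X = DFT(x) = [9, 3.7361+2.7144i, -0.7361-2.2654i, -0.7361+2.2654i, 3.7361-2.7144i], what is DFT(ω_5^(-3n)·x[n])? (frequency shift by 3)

Modulation property: DFT(ω_5^(-3n)·x[n]) = X[(k-3) mod 5], so circularly shift X by 3 positions.

X[k-3] = [-0.7361-2.2654i, -0.7361+2.2654i, 3.7361-2.7144i, 9, 3.7361+2.7144i]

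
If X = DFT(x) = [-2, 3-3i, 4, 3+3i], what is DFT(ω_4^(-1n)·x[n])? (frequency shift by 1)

Modulation property: DFT(ω_4^(-1n)·x[n]) = X[(k-1) mod 4], so circularly shift X by 1 positions.

X[k-1] = [3+3i, -2, 3-3i, 4]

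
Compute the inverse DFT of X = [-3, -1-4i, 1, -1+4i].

x[n] = (1/4) Σ(k=0 to 3) X[k] · e^(2πikn/4)

Computing each x[n]:
x[0] = -1
x[1] = 1
x[2] = 0
x[3] = -3

x = [-1, 1, 0, -3]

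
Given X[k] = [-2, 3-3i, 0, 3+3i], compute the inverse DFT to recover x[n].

x[n] = (1/4) Σ(k=0 to 3) X[k] · e^(2πikn/4)

Computing each x[n]:
x[0] = 1
x[1] = 1
x[2] = -2
x[3] = -2

x = [1, 1, -2, -2]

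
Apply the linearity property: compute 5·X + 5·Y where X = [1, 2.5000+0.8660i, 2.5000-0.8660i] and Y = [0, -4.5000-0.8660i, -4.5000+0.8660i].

By linearity: DFT(5x + 5y) = 5·DFT(x) + 5·DFT(y)
= 5·[1, 2.5000+0.8660i, 2.5000-0.8660i] + 5·[0, -4.5000-0.8660i, -4.5000+0.8660i]

Computing element-wise:
Z[0] = 5·(1) + 5·(0) = 5
Z[1] = 5·(2.5000+0.8660i) + 5·(-4.5000-0.8660i) = -10
Z[2] = 5·(2.5000-0.8660i) + 5·(-4.5000+0.8660i) = -10

DFT(5x + 5y) = 5·X + 5·Y = [5, -10, -10]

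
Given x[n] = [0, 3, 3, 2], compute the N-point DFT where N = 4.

X[k] = Σ(n=0 to 3) x[n] · ω_4^(nk)
where ω_4 = e^(-2πi/4)

Computing each X[k]:
X[0] = 8
X[1] = -3-1i
X[2] = -2
X[3] = -3+1i

X = [8, -3-1i, -2, -3+1i]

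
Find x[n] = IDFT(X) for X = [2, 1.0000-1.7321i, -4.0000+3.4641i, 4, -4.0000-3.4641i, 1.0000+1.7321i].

x[n] = (1/6) Σ(k=0 to 5) X[k] · e^(2πikn/6)

Computing each x[n]:
x[0] = 0
x[1] = 0
x[2] = 3
x[3] = -2
x[4] = 0
x[5] = 1

x = [0, 0, 3, -2, 0, 1]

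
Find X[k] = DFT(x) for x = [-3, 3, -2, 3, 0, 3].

X[k] = Σ(n=0 to 5) x[n] · ω_6^(nk)
where ω_6 = e^(-2πi/6)

Computing each X[k]:
X[0] = 4
X[1] = -2.0000+1.7321i
X[2] = -2.0000-1.7321i
X[3] = -14
X[4] = -2.0000+1.7321i
X[5] = -2.0000-1.7321i

X = [4, -2.0000+1.7321i, -2.0000-1.7321i, -14, -2.0000+1.7321i, -2.0000-1.7321i]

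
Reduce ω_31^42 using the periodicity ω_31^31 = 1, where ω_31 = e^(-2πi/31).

Since ω_31^31 = 1, powers reduce modulo 31.
42 mod 31 = 11
So ω_31^42 = ω_31^11 = e^(-2πi·11/31)

ω_31^42 = ω_31^11 = -0.6121-0.7908i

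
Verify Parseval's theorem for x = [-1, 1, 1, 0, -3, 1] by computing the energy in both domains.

Time domain:
Σ|x[n]|² = |-1|² + |1|² + |1|² + |0|² + |-3|² + |1|² = 13.0000

Frequency domain:
(1/6)Σ|X[k]|² = (1/6)(|-1|² + |1.0000-3.4641i|² + |-1.0000+3.4641i|² + |-5|² + |-1.0000-3.4641i|² + |1.0000+3.4641i|²) = (1/6)·78.0000 = 13.0000

Both sides agree, confirming Parseval's theorem.

Σ|x[n]|² = (1/N)Σ|X[k]|² = 13.0000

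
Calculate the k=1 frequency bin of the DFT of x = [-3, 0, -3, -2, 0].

X[1] = Σ(n=0 to 4) x[n] · ω_5^(1n) where ω_5 = e^(-2πi/5)
= (-3)·ω_5^0 + (0)·ω_5^1 + (-3)·ω_5^2 + (-2)·ω_5^3 + (0)·ω_5^4

X[1] = 1.0451+0.5878i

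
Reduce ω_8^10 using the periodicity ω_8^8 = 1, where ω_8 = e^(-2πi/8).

Since ω_8^8 = 1, powers reduce modulo 8.
10 mod 8 = 2
So ω_8^10 = ω_8^2 = e^(-2πi·2/8)

ω_8^10 = ω_8^2 = -1i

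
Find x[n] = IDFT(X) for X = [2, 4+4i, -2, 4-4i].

x[n] = (1/4) Σ(k=0 to 3) X[k] · e^(2πikn/4)

Computing each x[n]:
x[0] = 2
x[1] = -1
x[2] = -2
x[3] = 3

x = [2, -1, -2, 3]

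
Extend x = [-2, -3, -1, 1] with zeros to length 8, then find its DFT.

Original 4-point DFT: [-5, -1+4i, -1, -1-4i]
Zero-padded 8-point DFT provides frequency interpolation.

DFT_8([x, 0, ...]) = [-5, -4.8284+2.4142i, -1+4i, 0.8284+0.4142i, -1, 0.8284-0.4142i, -1-4i, -4.8284-2.4142i]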